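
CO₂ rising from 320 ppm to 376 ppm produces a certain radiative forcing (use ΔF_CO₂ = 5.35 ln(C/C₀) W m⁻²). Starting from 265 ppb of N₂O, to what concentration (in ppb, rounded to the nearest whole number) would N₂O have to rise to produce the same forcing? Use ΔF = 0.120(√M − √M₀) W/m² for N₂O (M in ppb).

CO₂ forcing: 5.35 × ln(376/320) = 5.35 × 0.161268 = 0.86278 W/m².
Set 0.120(√M − √265) = 0.86278: √M = 0.86278/0.120 + √265 = 7.1898 + 16.2788 = 23.4686.
M = (23.4686)² = 550.78 ppb.

M ≈ 551 ppb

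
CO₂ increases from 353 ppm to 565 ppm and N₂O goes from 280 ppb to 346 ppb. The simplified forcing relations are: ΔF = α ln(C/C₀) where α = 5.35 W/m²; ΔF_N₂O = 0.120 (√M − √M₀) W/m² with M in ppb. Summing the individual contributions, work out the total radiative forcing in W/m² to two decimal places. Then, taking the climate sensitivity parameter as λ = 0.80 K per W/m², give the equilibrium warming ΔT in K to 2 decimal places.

CO₂: 5.35 × ln(565/353) = 5.35 × ln(1.60057) = 5.35 × 0.47036 = 2.5164 W/m².
N₂O: 0.120 × (√346 − √280) = 0.120 × (18.6011 − 16.7332) = 0.120 × 1.8679 = 0.2241 W/m².
Total ΔF = 2.5164 + 0.2241 = 2.7405 W/m².
ΔT = λ ΔF = 0.80 × 2.74 = 2.1920 K.

ΔF = 2.74 W/m²; ΔT = 2.19 K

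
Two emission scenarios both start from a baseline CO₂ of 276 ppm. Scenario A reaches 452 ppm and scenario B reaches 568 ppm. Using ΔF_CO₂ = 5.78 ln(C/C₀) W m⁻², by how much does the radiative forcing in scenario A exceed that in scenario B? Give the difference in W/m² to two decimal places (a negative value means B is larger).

ΔF_A − ΔF_B = -1.32 W/m²

ΔF_A = 5.78 ln(452/276) = 5.78 × 0.49328 = 2.8512 W/m².
ΔF_B = 5.78 ln(568/276) = 5.78 × 0.72172 = 4.1715 W/m².
Difference: 2.8512 − 4.1715 = -1.3203 W/m².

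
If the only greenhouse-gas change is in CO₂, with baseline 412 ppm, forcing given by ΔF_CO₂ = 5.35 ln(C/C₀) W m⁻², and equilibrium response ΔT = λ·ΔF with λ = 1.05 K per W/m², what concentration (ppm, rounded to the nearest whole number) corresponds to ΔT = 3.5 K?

Required forcing: ΔF = ΔT/λ = 3.5/1.05 = 3.3333 W/m².
Then ln(C/412) = ΔF/5.35 = 3.3333/5.35 = 0.62305.
So C = 412 × e^0.62305 = 412 × 1.86461 = 768.22 ppm.

C ≈ 768 ppm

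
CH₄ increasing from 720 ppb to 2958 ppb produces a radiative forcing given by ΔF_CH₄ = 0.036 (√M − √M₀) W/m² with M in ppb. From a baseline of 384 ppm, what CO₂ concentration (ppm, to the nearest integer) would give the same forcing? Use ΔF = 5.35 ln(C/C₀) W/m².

CH₄ forcing: 0.036 × (√2958 − √720) = 0.036 × (54.3875 − 26.8328) = 0.036 × 27.5547 = 0.99197 W/m².
Set 5.35 ln(C/384) = 0.99197: ln(C/384) = 0.99197/5.35 = 0.18541, so C = 384 × e^0.18541 = 384 × 1.20371 = 462.22 ppm.

C ≈ 462 ppm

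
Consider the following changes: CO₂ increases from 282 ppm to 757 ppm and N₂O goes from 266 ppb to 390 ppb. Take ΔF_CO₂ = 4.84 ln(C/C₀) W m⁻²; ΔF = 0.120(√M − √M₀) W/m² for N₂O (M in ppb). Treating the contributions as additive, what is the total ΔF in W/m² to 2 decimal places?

ΔF = 5.19 W/m²

CO₂: 4.84 × ln(757/282) = 4.84 × ln(2.68440) = 4.84 × 0.98746 = 4.7793 W/m².
N₂O: 0.120 × (√390 − √266) = 0.120 × (19.7484 − 16.3095) = 0.120 × 3.4389 = 0.4127 W/m².
Total ΔF = 4.7793 + 0.4127 = 5.1920 W/m².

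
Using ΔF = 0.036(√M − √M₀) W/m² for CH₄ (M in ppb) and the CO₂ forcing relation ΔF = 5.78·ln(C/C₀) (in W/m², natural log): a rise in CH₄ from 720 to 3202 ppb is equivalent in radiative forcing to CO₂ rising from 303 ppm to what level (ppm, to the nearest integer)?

C ≈ 365 ppm

CH₄ forcing: 0.036 × (√3202 − √720) = 0.036 × (56.5862 − 26.8328) = 0.036 × 29.7534 = 1.07112 W/m².
Set 5.78 ln(C/303) = 1.07112: ln(C/303) = 1.07112/5.78 = 0.18531, so C = 303 × e^0.18531 = 303 × 1.20359 = 364.69 ppm.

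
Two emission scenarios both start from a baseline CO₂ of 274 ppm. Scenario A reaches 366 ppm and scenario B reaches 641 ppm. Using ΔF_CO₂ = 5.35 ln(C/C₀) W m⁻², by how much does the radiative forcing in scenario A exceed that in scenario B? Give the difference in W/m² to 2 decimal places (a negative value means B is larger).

ΔF_A − ΔF_B = -3.00 W/m²

ΔF_A = 5.35 ln(366/274) = 5.35 × 0.28951 = 1.5489 W/m².
ΔF_B = 5.35 ln(641/274) = 5.35 × 0.84990 = 4.5470 W/m².
Difference: 1.5489 − 4.5470 = -2.9981 W/m².
(Equivalently, ΔF_A − ΔF_B = 5.35 ln(366/641) = 5.35 × -0.56040 = -2.9981 W/m².)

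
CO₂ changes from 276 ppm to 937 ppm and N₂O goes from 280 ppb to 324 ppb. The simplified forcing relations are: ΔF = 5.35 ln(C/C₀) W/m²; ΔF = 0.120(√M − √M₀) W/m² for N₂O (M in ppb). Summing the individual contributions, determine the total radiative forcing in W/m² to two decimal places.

ΔF = 6.69 W/m²

CO₂: 5.35 × ln(937/276) = 5.35 × ln(3.39493) = 5.35 × 1.22228 = 6.5392 W/m².
N₂O: 0.120 × (√324 − √280) = 0.120 × (18.0000 − 16.7332) = 0.120 × 1.2668 = 0.1520 W/m².
Total ΔF = 6.5392 + 0.1520 = 6.6912 W/m².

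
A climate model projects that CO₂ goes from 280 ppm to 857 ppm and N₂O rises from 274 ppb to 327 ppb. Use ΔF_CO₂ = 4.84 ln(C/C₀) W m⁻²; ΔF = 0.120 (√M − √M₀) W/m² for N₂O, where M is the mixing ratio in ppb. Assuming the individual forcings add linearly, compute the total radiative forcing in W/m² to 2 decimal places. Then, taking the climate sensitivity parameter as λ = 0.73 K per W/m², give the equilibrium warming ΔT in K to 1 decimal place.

ΔF = 5.60 W/m²; ΔT = 4.1 K

CO₂: 4.84 × ln(857/280) = 4.84 × ln(3.06071) = 4.84 × 1.11865 = 5.4143 W/m².
N₂O: 0.120 × (√327 − √274) = 0.120 × (18.0831 − 16.5529) = 0.120 × 1.5302 = 0.1836 W/m².
Total ΔF = 5.4143 + 0.1836 = 5.5979 W/m².
ΔT = λ ΔF = 0.73 × 5.60 = 4.0880 K.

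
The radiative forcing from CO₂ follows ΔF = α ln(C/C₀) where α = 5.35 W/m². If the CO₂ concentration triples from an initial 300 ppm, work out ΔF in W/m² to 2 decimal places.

ΔF = 5.35 × ln(3) = 5.35 × 1.09861 = 5.8776 W/m².

ΔF = 5.88 W/m²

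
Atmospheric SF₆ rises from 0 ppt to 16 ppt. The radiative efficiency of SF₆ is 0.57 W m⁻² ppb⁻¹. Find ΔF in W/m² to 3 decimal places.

SF₆: Δ = 16 − 0 = 16 ppt = 0.016 ppb; ΔF = 0.57 × 0.016 = 0.0091 W/m².

ΔF = 0.009 W/m²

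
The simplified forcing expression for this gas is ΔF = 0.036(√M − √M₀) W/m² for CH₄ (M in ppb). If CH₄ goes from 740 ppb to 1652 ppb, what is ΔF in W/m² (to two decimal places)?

ΔF = 0.48 W/m²

CH₄: 0.036 × (√1652 − √740) = 0.036 × (40.6448 − 27.2029) = 0.036 × 13.4419 = 0.4839 W/m².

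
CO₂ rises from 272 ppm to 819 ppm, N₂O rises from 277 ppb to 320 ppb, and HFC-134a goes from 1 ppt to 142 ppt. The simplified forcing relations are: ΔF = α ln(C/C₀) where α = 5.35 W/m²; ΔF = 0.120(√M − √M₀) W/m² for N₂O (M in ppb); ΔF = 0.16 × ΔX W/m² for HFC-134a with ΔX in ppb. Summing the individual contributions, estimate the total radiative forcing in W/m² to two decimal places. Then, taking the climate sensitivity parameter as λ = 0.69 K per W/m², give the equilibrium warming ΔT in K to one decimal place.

ΔF = 6.07 W/m²; ΔT = 4.2 K

CO₂: 5.35 × ln(819/272) = 5.35 × ln(3.01103) = 5.35 × 1.10228 = 5.8972 W/m².
N₂O: 0.120 × (√320 − √277) = 0.120 × (17.8885 − 16.6433) = 0.120 × 1.2452 = 0.1494 W/m².
HFC-134a: Δ = 142 − 1 = 141 ppt = 0.141 ppb; ΔF = 0.16 × 0.141 = 0.0226 W/m².
Total ΔF = 5.8972 + 0.1494 + 0.0226 = 6.0692 W/m².
ΔT = λ ΔF = 0.69 × 6.07 = 4.1883 K.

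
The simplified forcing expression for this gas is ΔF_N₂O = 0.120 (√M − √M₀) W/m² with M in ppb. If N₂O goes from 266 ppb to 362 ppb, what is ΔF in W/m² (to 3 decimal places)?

N₂O: 0.120 × (√362 − √266) = 0.120 × (19.0263 − 16.3095) = 0.120 × 2.7168 = 0.3260 W/m².

ΔF = 0.326 W/m²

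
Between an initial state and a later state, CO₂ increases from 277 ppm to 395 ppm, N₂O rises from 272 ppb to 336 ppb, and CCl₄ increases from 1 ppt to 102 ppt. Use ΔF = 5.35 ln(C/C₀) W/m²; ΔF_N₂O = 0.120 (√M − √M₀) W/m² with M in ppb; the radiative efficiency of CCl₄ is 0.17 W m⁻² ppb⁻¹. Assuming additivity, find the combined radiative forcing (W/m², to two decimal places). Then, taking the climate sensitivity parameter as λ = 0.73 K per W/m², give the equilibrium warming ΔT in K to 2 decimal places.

CO₂: 5.35 × ln(395/277) = 5.35 × ln(1.42599) = 5.35 × 0.35487 = 1.8986 W/m².
N₂O: 0.120 × (√336 − √272) = 0.120 × (18.3303 − 16.4924) = 0.120 × 1.8379 = 0.2205 W/m².
CCl₄: Δ = 102 − 1 = 101 ppt = 0.101 ppb; ΔF = 0.17 × 0.101 = 0.0172 W/m².
Total ΔF = 1.8986 + 0.2205 + 0.0172 = 2.1363 W/m².
ΔT = λ ΔF = 0.73 × 2.14 = 1.5622 K.

ΔF = 2.14 W/m²; ΔT = 1.56 K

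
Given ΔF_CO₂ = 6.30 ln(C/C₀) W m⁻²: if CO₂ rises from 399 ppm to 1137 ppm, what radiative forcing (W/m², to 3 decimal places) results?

ΔF = 6.597 W/m²

CO₂: 6.30 × ln(1137/399) = 6.30 × ln(2.84962) = 6.30 × 1.04719 = 6.5973 W/m².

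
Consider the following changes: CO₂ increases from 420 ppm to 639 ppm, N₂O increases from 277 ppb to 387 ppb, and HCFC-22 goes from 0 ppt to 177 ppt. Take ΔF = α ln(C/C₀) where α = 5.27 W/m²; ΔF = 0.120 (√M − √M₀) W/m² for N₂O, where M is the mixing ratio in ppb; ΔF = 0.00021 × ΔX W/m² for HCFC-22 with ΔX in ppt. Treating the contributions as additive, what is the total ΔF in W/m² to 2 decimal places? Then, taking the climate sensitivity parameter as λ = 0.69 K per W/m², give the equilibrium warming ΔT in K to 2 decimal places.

ΔF = 2.61 W/m²; ΔT = 1.80 K

CO₂: 5.27 × ln(639/420) = 5.27 × ln(1.52143) = 5.27 × 0.41965 = 2.2116 W/m².
N₂O: 0.120 × (√387 − √277) = 0.120 × (19.6723 − 16.6433) = 0.120 × 3.0290 = 0.3635 W/m².
HCFC-22: ΔF = 0.00021 × (177 − 0) = 0.00021 × 177 = 0.0372 W/m².
Total ΔF = 2.2116 + 0.3635 + 0.0372 = 2.6123 W/m².
ΔT = λ ΔF = 0.69 × 2.61 = 1.8009 K.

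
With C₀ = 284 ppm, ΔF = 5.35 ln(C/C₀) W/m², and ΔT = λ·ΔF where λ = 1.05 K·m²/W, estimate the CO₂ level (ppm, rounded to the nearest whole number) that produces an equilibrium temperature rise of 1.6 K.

C ≈ 378 ppm

Required forcing: ΔF = ΔT/λ = 1.6/1.05 = 1.5238 W/m².
Then ln(C/284) = ΔF/5.35 = 1.5238/5.35 = 0.28482.
So C = 284 × e^0.28482 = 284 × 1.32952 = 377.58 ppm.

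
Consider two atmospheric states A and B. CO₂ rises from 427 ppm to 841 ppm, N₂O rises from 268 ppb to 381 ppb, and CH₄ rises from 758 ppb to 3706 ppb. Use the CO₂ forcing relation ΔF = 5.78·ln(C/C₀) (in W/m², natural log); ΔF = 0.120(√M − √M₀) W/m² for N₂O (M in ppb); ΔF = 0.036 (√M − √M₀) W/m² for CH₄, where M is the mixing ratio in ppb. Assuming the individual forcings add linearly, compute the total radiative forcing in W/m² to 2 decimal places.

CO₂: 5.78 × ln(841/427) = 5.78 × ln(1.96956) = 5.78 × 0.67781 = 3.9177 W/m².
N₂O: 0.120 × (√381 − √268) = 0.120 × (19.5192 − 16.3707) = 0.120 × 3.1485 = 0.3778 W/m².
CH₄: 0.036 × (√3706 − √758) = 0.036 × (60.8769 − 27.5318) = 0.036 × 33.3451 = 1.2004 W/m².
Total ΔF = 3.9177 + 0.3778 + 1.2004 = 5.4959 W/m².

ΔF = 5.50 W/m²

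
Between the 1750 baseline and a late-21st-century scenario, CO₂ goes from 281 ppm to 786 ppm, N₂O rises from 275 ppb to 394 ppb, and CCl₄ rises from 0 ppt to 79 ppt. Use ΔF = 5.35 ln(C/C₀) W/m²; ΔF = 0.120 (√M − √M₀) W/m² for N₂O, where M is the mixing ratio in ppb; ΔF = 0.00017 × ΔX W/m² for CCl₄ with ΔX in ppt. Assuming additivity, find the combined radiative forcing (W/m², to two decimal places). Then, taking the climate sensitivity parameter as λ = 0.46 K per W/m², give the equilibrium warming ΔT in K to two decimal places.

CO₂: 5.35 × ln(786/281) = 5.35 × ln(2.79715) = 5.35 × 1.02860 = 5.5030 W/m².
N₂O: 0.120 × (√394 − √275) = 0.120 × (19.8494 − 16.5831) = 0.120 × 3.2663 = 0.3920 W/m².
CCl₄: ΔF = 0.00017 × (79 − 0) = 0.00017 × 79 = 0.0134 W/m².
Total ΔF = 5.5030 + 0.3920 + 0.0134 = 5.9084 W/m².
ΔT = λ ΔF = 0.46 × 5.91 = 2.7186 K.

ΔF = 5.91 W/m²; ΔT = 2.72 K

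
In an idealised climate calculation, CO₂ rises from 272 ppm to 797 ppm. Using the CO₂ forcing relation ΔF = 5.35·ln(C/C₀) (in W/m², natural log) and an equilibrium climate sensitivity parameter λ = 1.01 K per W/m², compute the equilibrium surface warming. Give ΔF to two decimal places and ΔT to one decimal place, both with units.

CO₂: 5.35 × ln(797/272) = 5.35 × ln(2.93015) = 5.35 × 1.07505 = 5.7515 W/m².
ΔT = λ ΔF = 1.01 × 5.75 = 5.8075 K.

ΔF = 5.75 W/m²; ΔT = 5.8 K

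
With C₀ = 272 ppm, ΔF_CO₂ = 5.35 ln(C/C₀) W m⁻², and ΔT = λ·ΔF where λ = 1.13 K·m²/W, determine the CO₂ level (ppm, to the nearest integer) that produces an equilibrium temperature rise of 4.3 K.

C ≈ 554 ppm

Required forcing: ΔF = ΔT/λ = 4.3/1.13 = 3.8053 W/m².
Then ln(C/272) = ΔF/5.35 = 3.8053/5.35 = 0.71127.
So C = 272 × e^0.71127 = 272 × 2.03658 = 553.95 ppm.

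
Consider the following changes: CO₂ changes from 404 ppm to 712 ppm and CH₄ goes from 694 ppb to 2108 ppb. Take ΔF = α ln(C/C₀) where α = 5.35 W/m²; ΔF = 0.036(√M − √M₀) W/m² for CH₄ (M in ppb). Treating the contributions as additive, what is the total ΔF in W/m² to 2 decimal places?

ΔF = 3.74 W/m²

CO₂: 5.35 × ln(712/404) = 5.35 × ln(1.76238) = 5.35 × 0.56667 = 3.0317 W/m².
CH₄: 0.036 × (√2108 − √694) = 0.036 × (45.9130 − 26.3439) = 0.036 × 19.5691 = 0.7045 W/m².
Total ΔF = 3.0317 + 0.7045 = 3.7362 W/m².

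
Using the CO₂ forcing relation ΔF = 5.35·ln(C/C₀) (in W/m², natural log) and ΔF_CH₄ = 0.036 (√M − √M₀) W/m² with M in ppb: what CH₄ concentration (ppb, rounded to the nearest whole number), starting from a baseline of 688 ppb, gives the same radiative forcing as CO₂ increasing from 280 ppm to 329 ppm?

CO₂ forcing: 5.35 × ln(329/280) = 5.35 × 0.161268 = 0.86278 W/m².
Set 0.036(√M − √688) = 0.86278: √M = 0.86278/0.036 + √688 = 23.9661 + 26.2298 = 50.1959.
M = (50.1959)² = 2519.63 ppb.

M ≈ 2520 ppb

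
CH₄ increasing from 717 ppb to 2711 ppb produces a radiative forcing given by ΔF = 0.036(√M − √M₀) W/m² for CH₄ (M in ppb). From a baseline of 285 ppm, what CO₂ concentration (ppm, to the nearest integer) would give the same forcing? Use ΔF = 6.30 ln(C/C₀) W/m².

C ≈ 329 ppm

CH₄ forcing: 0.036 × (√2711 − √717) = 0.036 × (52.0673 − 26.7769) = 0.036 × 25.2904 = 0.91045 W/m².
Set 6.30 ln(C/285) = 0.91045: ln(C/285) = 0.91045/6.30 = 0.14452, so C = 285 × e^0.14452 = 285 × 1.15548 = 329.31 ppm.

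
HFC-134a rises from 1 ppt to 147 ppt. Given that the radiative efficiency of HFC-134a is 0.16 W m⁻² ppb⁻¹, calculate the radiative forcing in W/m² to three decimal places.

ΔF = 0.023 W/m²

HFC-134a: Δ = 147 − 1 = 146 ppt = 0.146 ppb; ΔF = 0.16 × 0.146 = 0.0234 W/m².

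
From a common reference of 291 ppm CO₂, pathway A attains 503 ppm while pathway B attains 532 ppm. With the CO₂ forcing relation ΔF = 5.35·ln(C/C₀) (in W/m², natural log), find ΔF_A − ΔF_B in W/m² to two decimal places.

ΔF_A − ΔF_B = -0.30 W/m²

ΔF_A = 5.35 ln(503/291) = 5.35 × 0.54727 = 2.9279 W/m².
ΔF_B = 5.35 ln(532/291) = 5.35 × 0.60332 = 3.2278 W/m².
Difference: 2.9279 − 3.2278 = -0.2999 W/m².
(Equivalently, ΔF_A − ΔF_B = 5.35 ln(503/532) = 5.35 × -0.05605 = -0.2999 W/m².)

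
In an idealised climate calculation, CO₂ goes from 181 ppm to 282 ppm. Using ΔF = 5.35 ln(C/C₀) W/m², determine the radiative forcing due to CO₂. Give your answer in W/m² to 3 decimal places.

ΔF = 2.372 W/m²

CO₂: 5.35 × ln(282/181) = 5.35 × ln(1.55801) = 5.35 × 0.44341 = 2.3722 W/m².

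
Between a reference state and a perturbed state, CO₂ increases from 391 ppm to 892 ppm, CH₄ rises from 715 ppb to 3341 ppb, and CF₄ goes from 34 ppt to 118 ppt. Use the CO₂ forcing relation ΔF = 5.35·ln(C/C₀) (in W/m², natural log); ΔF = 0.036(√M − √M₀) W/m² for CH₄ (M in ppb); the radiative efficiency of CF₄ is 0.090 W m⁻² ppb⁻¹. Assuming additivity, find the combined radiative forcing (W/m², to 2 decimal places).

ΔF = 5.54 W/m²

CO₂: 5.35 × ln(892/391) = 5.35 × ln(2.28133) = 5.35 × 0.82476 = 4.4125 W/m².
CH₄: 0.036 × (√3341 − √715) = 0.036 × (57.8014 − 26.7395) = 0.036 × 31.0619 = 1.1182 W/m².
CF₄: Δ = 118 − 34 = 84 ppt = 0.084 ppb; ΔF = 0.090 × 0.084 = 0.0076 W/m².
Total ΔF = 4.4125 + 1.1182 + 0.0076 = 5.5383 W/m².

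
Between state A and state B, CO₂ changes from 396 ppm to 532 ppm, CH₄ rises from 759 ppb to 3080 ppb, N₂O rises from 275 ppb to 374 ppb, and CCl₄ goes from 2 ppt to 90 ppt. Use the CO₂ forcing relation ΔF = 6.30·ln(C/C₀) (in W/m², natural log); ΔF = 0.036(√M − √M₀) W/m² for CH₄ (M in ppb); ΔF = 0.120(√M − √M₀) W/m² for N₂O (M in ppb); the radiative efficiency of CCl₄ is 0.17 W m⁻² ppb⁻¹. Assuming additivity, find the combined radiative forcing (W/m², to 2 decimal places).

ΔF = 3.21 W/m²

CO₂: 6.30 × ln(532/396) = 6.30 × ln(1.34343) = 6.30 × 0.29523 = 1.8599 W/m².
CH₄: 0.036 × (√3080 − √759) = 0.036 × (55.4977 − 27.5500) = 0.036 × 27.9477 = 1.0061 W/m².
N₂O: 0.120 × (√374 − √275) = 0.120 × (19.3391 − 16.5831) = 0.120 × 2.7560 = 0.3307 W/m².
CCl₄: Δ = 90 − 2 = 88 ppt = 0.088 ppb; ΔF = 0.17 × 0.088 = 0.0150 W/m².
Total ΔF = 1.8599 + 1.0061 + 0.3307 + 0.0150 = 3.2117 W/m².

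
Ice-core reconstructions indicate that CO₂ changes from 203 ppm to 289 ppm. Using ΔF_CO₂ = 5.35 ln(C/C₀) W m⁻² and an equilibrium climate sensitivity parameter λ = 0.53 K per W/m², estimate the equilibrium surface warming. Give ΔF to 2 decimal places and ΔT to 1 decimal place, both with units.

CO₂: 5.35 × ln(289/203) = 5.35 × ln(1.42365) = 5.35 × 0.35322 = 1.8897 W/m².
ΔT = λ ΔF = 0.53 × 1.89 = 1.0017 K.

ΔF = 1.89 W/m²; ΔT = 1.0 K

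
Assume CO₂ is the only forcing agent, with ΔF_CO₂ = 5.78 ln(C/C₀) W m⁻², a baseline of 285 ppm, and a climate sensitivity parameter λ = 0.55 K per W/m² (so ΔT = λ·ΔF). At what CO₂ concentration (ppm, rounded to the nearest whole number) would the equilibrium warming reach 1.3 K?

Required forcing: ΔF = ΔT/λ = 1.3/0.55 = 2.3636 W/m².
Then ln(C/285) = ΔF/5.78 = 2.3636/5.78 = 0.40893.
So C = 285 × e^0.40893 = 285 × 1.50521 = 428.98 ppm.

C ≈ 429 ppm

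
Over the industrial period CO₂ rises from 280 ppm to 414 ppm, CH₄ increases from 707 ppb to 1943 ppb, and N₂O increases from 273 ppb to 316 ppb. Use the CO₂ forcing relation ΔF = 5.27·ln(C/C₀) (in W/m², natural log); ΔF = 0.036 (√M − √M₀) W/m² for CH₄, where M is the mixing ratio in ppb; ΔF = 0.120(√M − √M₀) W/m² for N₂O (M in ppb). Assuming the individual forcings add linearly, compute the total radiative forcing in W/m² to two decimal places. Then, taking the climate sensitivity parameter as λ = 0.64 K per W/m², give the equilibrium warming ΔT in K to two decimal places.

ΔF = 2.84 W/m²; ΔT = 1.82 K

CO₂: 5.27 × ln(414/280) = 5.27 × ln(1.47857) = 5.27 × 0.39108 = 2.0610 W/m².
CH₄: 0.036 × (√1943 − √707) = 0.036 × (44.0795 − 26.5895) = 0.036 × 17.4900 = 0.6296 W/m².
N₂O: 0.120 × (√316 − √273) = 0.120 × (17.7764 − 16.5227) = 0.120 × 1.2537 = 0.1504 W/m².
Total ΔF = 2.0610 + 0.6296 + 0.1504 = 2.8410 W/m².
ΔT = λ ΔF = 0.64 × 2.84 = 1.8176 K.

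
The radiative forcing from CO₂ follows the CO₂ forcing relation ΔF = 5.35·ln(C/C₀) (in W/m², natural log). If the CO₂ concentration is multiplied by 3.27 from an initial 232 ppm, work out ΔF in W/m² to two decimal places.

ΔF = 5.35 × ln(3.27) = 5.35 × 1.18479 = 6.3386 W/m².

ΔF = 6.34 W/m²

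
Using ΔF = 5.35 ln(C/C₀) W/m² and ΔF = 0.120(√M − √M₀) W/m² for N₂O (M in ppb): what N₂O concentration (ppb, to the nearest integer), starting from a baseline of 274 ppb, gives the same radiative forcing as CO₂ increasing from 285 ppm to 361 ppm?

M ≈ 734 ppb

CO₂ forcing: 5.35 × ln(361/285) = 5.35 × 0.236389 = 1.26468 W/m².
Set 0.120(√M − √274) = 1.26468: √M = 1.26468/0.120 + √274 = 10.5390 + 16.5529 = 27.0919.
M = (27.0919)² = 733.97 ppb.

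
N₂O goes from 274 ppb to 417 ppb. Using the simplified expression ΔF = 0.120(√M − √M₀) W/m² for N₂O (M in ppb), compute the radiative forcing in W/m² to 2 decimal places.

N₂O: 0.120 × (√417 − √274) = 0.120 × (20.4206 − 16.5529) = 0.120 × 3.8677 = 0.4641 W/m².

ΔF = 0.46 W/m²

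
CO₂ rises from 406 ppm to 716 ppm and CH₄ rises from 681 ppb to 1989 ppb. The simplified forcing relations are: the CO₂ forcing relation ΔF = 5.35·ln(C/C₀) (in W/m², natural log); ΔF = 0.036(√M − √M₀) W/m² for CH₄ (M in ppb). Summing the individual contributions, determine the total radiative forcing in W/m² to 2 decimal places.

ΔF = 3.70 W/m²

CO₂: 5.35 × ln(716/406) = 5.35 × ln(1.76355) = 5.35 × 0.56733 = 3.0352 W/m².
CH₄: 0.036 × (√1989 − √681) = 0.036 × (44.5982 − 26.0960) = 0.036 × 18.5022 = 0.6661 W/m².
Total ΔF = 3.0352 + 0.6661 = 3.7013 W/m².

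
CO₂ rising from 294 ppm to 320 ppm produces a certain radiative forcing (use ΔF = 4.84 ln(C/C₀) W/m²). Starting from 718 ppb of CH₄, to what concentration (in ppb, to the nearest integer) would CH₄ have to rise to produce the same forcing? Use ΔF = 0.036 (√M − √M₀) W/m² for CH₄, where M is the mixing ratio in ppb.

CO₂ forcing: 4.84 × ln(320/294) = 4.84 × 0.084741 = 0.41015 W/m².
Set 0.036(√M − √718) = 0.41015: √M = 0.41015/0.036 + √718 = 11.3931 + 26.7955 = 38.1886.
M = (38.1886)² = 1458.37 ppb.

M ≈ 1458 ppb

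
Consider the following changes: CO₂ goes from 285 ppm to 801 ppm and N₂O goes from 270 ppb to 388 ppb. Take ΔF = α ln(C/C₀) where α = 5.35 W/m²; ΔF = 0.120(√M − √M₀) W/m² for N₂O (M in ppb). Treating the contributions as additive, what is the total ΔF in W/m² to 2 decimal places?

CO₂: 5.35 × ln(801/285) = 5.35 × ln(2.81053) = 5.35 × 1.03337 = 5.5285 W/m².
N₂O: 0.120 × (√388 − √270) = 0.120 × (19.6977 − 16.4317) = 0.120 × 3.2660 = 0.3919 W/m².
Total ΔF = 5.5285 + 0.3919 = 5.9204 W/m².

ΔF = 5.92 W/m²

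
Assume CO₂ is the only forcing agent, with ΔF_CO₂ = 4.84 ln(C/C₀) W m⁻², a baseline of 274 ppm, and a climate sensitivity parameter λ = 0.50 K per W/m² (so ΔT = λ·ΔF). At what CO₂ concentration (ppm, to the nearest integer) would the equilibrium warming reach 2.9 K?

C ≈ 908 ppm

Required forcing: ΔF = ΔT/λ = 2.9/0.50 = 5.8000 W/m².
Then ln(C/274) = ΔF/4.84 = 5.8000/4.84 = 1.19835.
So C = 274 × e^1.19835 = 274 × 3.31464 = 908.21 ppm.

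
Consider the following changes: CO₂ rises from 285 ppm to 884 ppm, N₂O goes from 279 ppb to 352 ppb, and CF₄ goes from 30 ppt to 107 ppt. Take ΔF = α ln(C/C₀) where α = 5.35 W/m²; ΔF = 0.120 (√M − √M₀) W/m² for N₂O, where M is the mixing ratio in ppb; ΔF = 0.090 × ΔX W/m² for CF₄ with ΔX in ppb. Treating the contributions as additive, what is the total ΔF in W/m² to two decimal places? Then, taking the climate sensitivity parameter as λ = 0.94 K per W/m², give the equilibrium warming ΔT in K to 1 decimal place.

ΔF = 6.31 W/m²; ΔT = 5.9 K

CO₂: 5.35 × ln(884/285) = 5.35 × ln(3.10175) = 5.35 × 1.13197 = 6.0560 W/m².
N₂O: 0.120 × (√352 − √279) = 0.120 × (18.7617 − 16.7033) = 0.120 × 2.0584 = 0.2470 W/m².
CF₄: Δ = 107 − 30 = 77 ppt = 0.077 ppb; ΔF = 0.090 × 0.077 = 0.0069 W/m².
Total ΔF = 6.0560 + 0.2470 + 0.0069 = 6.3099 W/m².
ΔT = λ ΔF = 0.94 × 6.31 = 5.9314 K.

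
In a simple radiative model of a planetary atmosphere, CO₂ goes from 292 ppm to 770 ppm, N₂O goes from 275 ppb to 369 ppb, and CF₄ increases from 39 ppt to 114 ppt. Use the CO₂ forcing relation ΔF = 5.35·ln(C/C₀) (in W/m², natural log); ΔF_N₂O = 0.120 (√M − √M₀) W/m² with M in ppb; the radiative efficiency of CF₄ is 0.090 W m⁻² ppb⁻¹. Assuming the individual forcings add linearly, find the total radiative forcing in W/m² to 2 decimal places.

ΔF = 5.51 W/m²

CO₂: 5.35 × ln(770/292) = 5.35 × ln(2.63699) = 5.35 × 0.96964 = 5.1876 W/m².
N₂O: 0.120 × (√369 − √275) = 0.120 × (19.2094 − 16.5831) = 0.120 × 2.6263 = 0.3152 W/m².
CF₄: Δ = 114 − 39 = 75 ppt = 0.075 ppb; ΔF = 0.090 × 0.075 = 0.0068 W/m².
Total ΔF = 5.1876 + 0.3152 + 0.0068 = 5.5096 W/m².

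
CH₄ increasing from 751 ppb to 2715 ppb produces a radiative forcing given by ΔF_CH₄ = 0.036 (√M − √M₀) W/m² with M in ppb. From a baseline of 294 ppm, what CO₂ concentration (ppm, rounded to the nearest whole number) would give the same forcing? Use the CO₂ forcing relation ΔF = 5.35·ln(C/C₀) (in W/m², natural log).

C ≈ 347 ppm

CH₄ forcing: 0.036 × (√2715 − √751) = 0.036 × (52.1057 − 27.4044) = 0.036 × 24.7013 = 0.88925 W/m².
Set 5.35 ln(C/294) = 0.88925: ln(C/294) = 0.88925/5.35 = 0.16621, so C = 294 × e^0.16621 = 294 × 1.18082 = 347.16 ppm.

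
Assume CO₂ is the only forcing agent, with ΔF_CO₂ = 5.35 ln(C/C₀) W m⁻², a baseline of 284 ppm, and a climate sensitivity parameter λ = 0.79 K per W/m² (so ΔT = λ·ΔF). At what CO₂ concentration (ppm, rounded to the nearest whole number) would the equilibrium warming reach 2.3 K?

Required forcing: ΔF = ΔT/λ = 2.3/0.79 = 2.9114 W/m².
Then ln(C/284) = ΔF/5.35 = 2.9114/5.35 = 0.54419.
So C = 284 × e^0.54419 = 284 × 1.72321 = 489.39 ppm.

C ≈ 489 ppm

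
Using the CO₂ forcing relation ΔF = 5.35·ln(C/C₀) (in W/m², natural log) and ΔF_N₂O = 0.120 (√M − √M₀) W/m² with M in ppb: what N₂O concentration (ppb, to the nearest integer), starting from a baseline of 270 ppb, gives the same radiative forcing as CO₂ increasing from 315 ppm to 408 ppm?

M ≈ 782 ppb

CO₂ forcing: 5.35 × ln(408/315) = 5.35 × 0.258695 = 1.38402 W/m².
Set 0.120(√M − √270) = 1.38402: √M = 1.38402/0.120 + √270 = 11.5335 + 16.4317 = 27.9652.
M = (27.9652)² = 782.05 ppb.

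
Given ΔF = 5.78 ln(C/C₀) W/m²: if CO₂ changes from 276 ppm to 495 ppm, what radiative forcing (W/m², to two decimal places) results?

CO₂: 5.78 × ln(495/276) = 5.78 × ln(1.79348) = 5.78 × 0.58416 = 3.3764 W/m².

ΔF = 3.38 W/m²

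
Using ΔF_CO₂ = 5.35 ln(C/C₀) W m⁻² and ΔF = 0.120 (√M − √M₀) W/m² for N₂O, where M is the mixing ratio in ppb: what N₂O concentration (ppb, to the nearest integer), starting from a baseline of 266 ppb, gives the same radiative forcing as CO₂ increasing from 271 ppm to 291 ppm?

CO₂ forcing: 5.35 × ln(291/271) = 5.35 × 0.071204 = 0.38094 W/m².
Set 0.120(√M − √266) = 0.38094: √M = 0.38094/0.120 + √266 = 3.1745 + 16.3095 = 19.4840.
M = (19.4840)² = 379.63 ppb.

M ≈ 380 ppb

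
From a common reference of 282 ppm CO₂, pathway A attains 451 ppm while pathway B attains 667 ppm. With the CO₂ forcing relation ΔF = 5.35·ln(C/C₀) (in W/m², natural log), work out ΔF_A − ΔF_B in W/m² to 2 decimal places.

ΔF_A = 5.35 ln(451/282) = 5.35 × 0.46956 = 2.5121 W/m².
ΔF_B = 5.35 ln(667/282) = 5.35 × 0.86088 = 4.6057 W/m².
Difference: 2.5121 − 4.6057 = -2.0936 W/m².

ΔF_A − ΔF_B = -2.09 W/m²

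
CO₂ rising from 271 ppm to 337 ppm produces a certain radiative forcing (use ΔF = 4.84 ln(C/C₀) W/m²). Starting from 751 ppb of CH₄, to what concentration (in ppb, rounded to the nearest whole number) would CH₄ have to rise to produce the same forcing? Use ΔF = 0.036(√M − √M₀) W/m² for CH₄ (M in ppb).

CO₂ forcing: 4.84 × ln(337/271) = 4.84 × 0.217964 = 1.05495 W/m².
Set 0.036(√M − √751) = 1.05495: √M = 1.05495/0.036 + √751 = 29.3042 + 27.4044 = 56.7086.
M = (56.7086)² = 3215.87 ppb.

M ≈ 3216 ppb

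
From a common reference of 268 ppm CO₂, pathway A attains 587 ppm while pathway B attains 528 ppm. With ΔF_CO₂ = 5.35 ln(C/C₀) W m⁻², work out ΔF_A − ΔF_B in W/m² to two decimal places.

ΔF_A = 5.35 ln(587/268) = 5.35 × 0.78404 = 4.1946 W/m².
ΔF_B = 5.35 ln(528/268) = 5.35 × 0.67811 = 3.6279 W/m².
Difference: 4.1946 − 3.6279 = 0.5667 W/m².
(Equivalently, ΔF_A − ΔF_B = 5.35 ln(587/528) = 5.35 × 0.10593 = 0.5667 W/m².)

ΔF_A − ΔF_B = 0.57 W/m²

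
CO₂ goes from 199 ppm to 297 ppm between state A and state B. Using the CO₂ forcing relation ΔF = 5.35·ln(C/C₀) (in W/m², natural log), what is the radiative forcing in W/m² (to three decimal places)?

ΔF = 2.142 W/m²

CO₂ absorption bands are partially saturated, so forcing scales with the logarithm of the concentration ratio.
CO₂: 5.35 × ln(297/199) = 5.35 × ln(1.49246) = 5.35 × 0.40043 = 2.1423 W/m².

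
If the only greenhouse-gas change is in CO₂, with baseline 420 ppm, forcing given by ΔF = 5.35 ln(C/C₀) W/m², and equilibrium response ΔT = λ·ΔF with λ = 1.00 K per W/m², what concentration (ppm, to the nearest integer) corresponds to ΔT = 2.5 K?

C ≈ 670 ppm

Required forcing: ΔF = ΔT/λ = 2.5/1.00 = 2.5000 W/m².
Then ln(C/420) = ΔF/5.35 = 2.5000/5.35 = 0.46729.
So C = 420 × e^0.46729 = 420 × 1.59566 = 670.18 ppm.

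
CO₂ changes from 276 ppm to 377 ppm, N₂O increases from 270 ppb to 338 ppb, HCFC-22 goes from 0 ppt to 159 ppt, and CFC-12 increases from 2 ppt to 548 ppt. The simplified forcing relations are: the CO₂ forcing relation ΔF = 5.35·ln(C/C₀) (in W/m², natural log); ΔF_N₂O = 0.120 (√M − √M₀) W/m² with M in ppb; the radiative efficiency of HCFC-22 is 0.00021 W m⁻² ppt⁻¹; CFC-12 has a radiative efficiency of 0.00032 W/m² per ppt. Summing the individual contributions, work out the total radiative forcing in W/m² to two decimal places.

ΔF = 2.11 W/m²

CO₂: 5.35 × ln(377/276) = 5.35 × ln(1.36594) = 5.35 × 0.31184 = 1.6683 W/m².
N₂O: 0.120 × (√338 − √270) = 0.120 × (18.3848 − 16.4317) = 0.120 × 1.9531 = 0.2344 W/m².
HCFC-22: ΔF = 0.00021 × (159 − 0) = 0.00021 × 159 = 0.0334 W/m².
CFC-12: ΔF = 0.00032 × (548 − 2) = 0.00032 × 546 = 0.1747 W/m².
Total ΔF = 1.6683 + 0.2344 + 0.0334 + 0.1747 = 2.1108 W/m².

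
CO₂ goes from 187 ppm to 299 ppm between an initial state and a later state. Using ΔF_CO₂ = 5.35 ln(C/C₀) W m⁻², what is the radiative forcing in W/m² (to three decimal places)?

ΔF = 2.511 W/m²

CO₂: 5.35 × ln(299/187) = 5.35 × ln(1.59893) = 5.35 × 0.46933 = 2.5109 W/m².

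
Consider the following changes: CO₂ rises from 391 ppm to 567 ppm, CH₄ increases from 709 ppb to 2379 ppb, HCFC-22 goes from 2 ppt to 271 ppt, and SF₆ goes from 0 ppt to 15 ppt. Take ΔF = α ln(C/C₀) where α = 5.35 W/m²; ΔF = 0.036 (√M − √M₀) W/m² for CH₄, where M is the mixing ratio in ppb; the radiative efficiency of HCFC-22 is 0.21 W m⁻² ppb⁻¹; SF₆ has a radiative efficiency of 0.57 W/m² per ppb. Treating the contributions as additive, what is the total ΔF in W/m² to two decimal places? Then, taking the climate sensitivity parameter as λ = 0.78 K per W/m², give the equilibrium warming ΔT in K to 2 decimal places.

ΔF = 2.85 W/m²; ΔT = 2.22 K

CO₂: 5.35 × ln(567/391) = 5.35 × ln(1.45013) = 5.35 × 0.37165 = 1.9883 W/m².
CH₄: 0.036 × (√2379 − √709) = 0.036 × (48.7750 − 26.6271) = 0.036 × 22.1479 = 0.7973 W/m².
HCFC-22: Δ = 271 − 2 = 269 ppt = 0.269 ppb; ΔF = 0.21 × 0.269 = 0.0565 W/m².
SF₆: Δ = 15 − 0 = 15 ppt = 0.015 ppb; ΔF = 0.57 × 0.015 = 0.0086 W/m².
Total ΔF = 1.9883 + 0.7973 + 0.0565 + 0.0086 = 2.8507 W/m².
ΔT = λ ΔF = 0.78 × 2.85 = 2.2230 K.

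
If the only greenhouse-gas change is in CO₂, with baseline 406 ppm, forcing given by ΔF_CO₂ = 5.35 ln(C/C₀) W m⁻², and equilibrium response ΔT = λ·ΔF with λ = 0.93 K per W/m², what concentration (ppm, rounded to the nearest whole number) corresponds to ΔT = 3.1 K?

C ≈ 757 ppm

Required forcing: ΔF = ΔT/λ = 3.1/0.93 = 3.3333 W/m².
Then ln(C/406) = ΔF/5.35 = 3.3333/5.35 = 0.62305.
So C = 406 × e^0.62305 = 406 × 1.86461 = 757.03 ppm.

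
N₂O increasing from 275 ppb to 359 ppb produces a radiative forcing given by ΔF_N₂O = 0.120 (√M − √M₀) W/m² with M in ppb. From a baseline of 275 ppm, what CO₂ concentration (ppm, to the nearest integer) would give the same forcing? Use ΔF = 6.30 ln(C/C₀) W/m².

C ≈ 288 ppm

N₂O forcing: 0.120 × (√359 − √275) = 0.120 × (18.9473 − 16.5831) = 0.120 × 2.3642 = 0.28370 W/m².
Set 6.30 ln(C/275) = 0.28370: ln(C/275) = 0.28370/6.30 = 0.04503, so C = 275 × e^0.04503 = 275 × 1.04606 = 287.67 ppm.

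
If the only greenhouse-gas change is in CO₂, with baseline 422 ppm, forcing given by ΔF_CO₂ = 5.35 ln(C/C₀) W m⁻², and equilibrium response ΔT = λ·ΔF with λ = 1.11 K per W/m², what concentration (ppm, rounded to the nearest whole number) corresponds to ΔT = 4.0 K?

C ≈ 828 ppm

Required forcing: ΔF = ΔT/λ = 4.0/1.11 = 3.6036 W/m².
Then ln(C/422) = ΔF/5.35 = 3.6036/5.35 = 0.67357.
So C = 422 × e^0.67357 = 422 × 1.96123 = 827.64 ppm.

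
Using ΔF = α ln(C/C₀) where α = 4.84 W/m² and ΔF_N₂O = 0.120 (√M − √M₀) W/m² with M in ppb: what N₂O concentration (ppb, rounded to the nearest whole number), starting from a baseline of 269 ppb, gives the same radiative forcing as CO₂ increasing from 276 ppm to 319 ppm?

M ≈ 495 ppb

CO₂ forcing: 4.84 × ln(319/276) = 4.84 × 0.144790 = 0.70078 W/m².
Set 0.120(√M − √269) = 0.70078: √M = 0.70078/0.120 + √269 = 5.8398 + 16.4012 = 22.2410.
M = (22.2410)² = 494.66 ppb.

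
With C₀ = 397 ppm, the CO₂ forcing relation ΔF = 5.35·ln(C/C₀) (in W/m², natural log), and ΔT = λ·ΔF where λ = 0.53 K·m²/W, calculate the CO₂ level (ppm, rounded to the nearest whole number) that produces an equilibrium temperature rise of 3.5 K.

Required forcing: ΔF = ΔT/λ = 3.5/0.53 = 6.6038 W/m².
Then ln(C/397) = ΔF/5.35 = 6.6038/5.35 = 1.23436.
So C = 397 × e^1.23436 = 397 × 3.43618 = 1364.16 ppm.

C ≈ 1364 ppm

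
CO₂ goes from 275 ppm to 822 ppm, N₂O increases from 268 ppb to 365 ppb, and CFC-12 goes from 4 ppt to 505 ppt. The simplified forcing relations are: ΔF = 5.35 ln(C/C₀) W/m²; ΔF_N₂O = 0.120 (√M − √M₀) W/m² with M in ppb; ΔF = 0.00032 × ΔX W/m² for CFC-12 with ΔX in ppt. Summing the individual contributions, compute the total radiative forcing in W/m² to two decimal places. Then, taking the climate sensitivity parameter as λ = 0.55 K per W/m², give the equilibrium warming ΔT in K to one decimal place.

CO₂: 5.35 × ln(822/275) = 5.35 × ln(2.98909) = 5.35 × 1.09497 = 5.8581 W/m².
N₂O: 0.120 × (√365 − √268) = 0.120 × (19.1050 − 16.3707) = 0.120 × 2.7343 = 0.3281 W/m².
CFC-12: ΔF = 0.00032 × (505 − 4) = 0.00032 × 501 = 0.1603 W/m².
Total ΔF = 5.8581 + 0.3281 + 0.1603 = 6.3465 W/m².
ΔT = λ ΔF = 0.55 × 6.35 = 3.4925 K.

ΔF = 6.35 W/m²; ΔT = 3.5 K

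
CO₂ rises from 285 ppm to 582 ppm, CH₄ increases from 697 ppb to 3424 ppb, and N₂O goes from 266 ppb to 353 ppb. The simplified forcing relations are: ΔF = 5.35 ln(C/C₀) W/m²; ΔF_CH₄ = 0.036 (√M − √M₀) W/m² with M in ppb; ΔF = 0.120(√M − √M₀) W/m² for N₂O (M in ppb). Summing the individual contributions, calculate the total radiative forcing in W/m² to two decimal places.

ΔF = 5.27 W/m²

CO₂: 5.35 × ln(582/285) = 5.35 × ln(2.04211) = 5.35 × 0.71398 = 3.8198 W/m².
CH₄: 0.036 × (√3424 − √697) = 0.036 × (58.5150 − 26.4008) = 0.036 × 32.1142 = 1.1561 W/m².
N₂O: 0.120 × (√353 − √266) = 0.120 × (18.7883 − 16.3095) = 0.120 × 2.4788 = 0.2975 W/m².
Total ΔF = 3.8198 + 1.1561 + 0.2975 = 5.2734 W/m².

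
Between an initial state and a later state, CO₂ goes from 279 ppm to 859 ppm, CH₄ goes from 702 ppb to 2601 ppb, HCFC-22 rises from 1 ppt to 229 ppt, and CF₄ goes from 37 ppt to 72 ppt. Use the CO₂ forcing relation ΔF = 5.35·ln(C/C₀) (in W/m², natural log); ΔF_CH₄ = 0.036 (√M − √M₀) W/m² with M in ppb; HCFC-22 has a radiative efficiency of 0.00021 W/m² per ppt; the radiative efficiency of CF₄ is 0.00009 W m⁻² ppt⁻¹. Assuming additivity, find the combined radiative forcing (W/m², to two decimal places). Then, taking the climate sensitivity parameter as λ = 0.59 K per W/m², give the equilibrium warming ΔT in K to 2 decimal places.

CO₂: 5.35 × ln(859/279) = 5.35 × ln(3.07885) = 5.35 × 1.12456 = 6.0164 W/m².
CH₄: 0.036 × (√2601 − √702) = 0.036 × (51.0000 − 26.4953) = 0.036 × 24.5047 = 0.8822 W/m².
HCFC-22: ΔF = 0.00021 × (229 − 1) = 0.00021 × 228 = 0.0479 W/m².
CF₄: ΔF = 0.00009 × (72 − 37) = 0.00009 × 35 = 0.0032 W/m².
Total ΔF = 6.0164 + 0.8822 + 0.0479 + 0.0032 = 6.9497 W/m².
ΔT = λ ΔF = 0.59 × 6.95 = 4.1005 K.

ΔF = 6.95 W/m²; ΔT = 4.10 K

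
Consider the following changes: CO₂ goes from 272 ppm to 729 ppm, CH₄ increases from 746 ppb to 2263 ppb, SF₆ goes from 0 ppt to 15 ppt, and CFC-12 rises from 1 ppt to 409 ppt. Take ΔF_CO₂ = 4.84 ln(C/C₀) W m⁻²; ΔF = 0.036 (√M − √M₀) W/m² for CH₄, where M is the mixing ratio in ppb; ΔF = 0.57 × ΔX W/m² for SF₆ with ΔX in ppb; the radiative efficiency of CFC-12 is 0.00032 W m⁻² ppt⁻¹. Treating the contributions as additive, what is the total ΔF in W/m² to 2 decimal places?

ΔF = 5.64 W/m²

CO₂: 4.84 × ln(729/272) = 4.84 × ln(2.68015) = 4.84 × 0.98587 = 4.7716 W/m².
CH₄: 0.036 × (√2263 − √746) = 0.036 × (47.5710 − 27.3130) = 0.036 × 20.2580 = 0.7293 W/m².
SF₆: Δ = 15 − 0 = 15 ppt = 0.015 ppb; ΔF = 0.57 × 0.015 = 0.0086 W/m².
CFC-12: ΔF = 0.00032 × (409 − 1) = 0.00032 × 408 = 0.1306 W/m².
Total ΔF = 4.7716 + 0.7293 + 0.0086 + 0.1306 = 5.6401 W/m².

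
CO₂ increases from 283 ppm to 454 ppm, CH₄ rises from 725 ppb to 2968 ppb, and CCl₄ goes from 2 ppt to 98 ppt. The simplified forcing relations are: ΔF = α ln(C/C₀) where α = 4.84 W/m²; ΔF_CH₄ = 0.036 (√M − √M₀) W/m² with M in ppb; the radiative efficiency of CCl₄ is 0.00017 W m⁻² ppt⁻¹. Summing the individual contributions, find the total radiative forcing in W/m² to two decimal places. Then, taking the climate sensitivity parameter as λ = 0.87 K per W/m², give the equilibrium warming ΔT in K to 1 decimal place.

ΔF = 3.30 W/m²; ΔT = 2.9 K

CO₂: 4.84 × ln(454/283) = 4.84 × ln(1.60424) = 4.84 × 0.47265 = 2.2876 W/m².
CH₄: 0.036 × (√2968 − √725) = 0.036 × (54.4794 − 26.9258) = 0.036 × 27.5536 = 0.9919 W/m².
CCl₄: ΔF = 0.00017 × (98 − 2) = 0.00017 × 96 = 0.0163 W/m².
Total ΔF = 2.2876 + 0.9919 + 0.0163 = 3.2958 W/m².
ΔT = λ ΔF = 0.87 × 3.30 = 2.8710 K.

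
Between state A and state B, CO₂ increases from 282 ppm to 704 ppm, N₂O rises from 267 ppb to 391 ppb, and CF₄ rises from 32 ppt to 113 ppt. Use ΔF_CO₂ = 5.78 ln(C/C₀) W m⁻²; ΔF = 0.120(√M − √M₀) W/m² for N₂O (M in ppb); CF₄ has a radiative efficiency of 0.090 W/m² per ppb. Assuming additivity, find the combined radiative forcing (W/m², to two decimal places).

ΔF = 5.71 W/m²

CO₂: 5.78 × ln(704/282) = 5.78 × ln(2.49645) = 5.78 × 0.91487 = 5.2879 W/m².
N₂O: 0.120 × (√391 − √267) = 0.120 × (19.7737 − 16.3401) = 0.120 × 3.4336 = 0.4120 W/m².
CF₄: Δ = 113 − 32 = 81 ppt = 0.081 ppb; ΔF = 0.090 × 0.081 = 0.0073 W/m².
Total ΔF = 5.2879 + 0.4120 + 0.0073 = 5.7072 W/m².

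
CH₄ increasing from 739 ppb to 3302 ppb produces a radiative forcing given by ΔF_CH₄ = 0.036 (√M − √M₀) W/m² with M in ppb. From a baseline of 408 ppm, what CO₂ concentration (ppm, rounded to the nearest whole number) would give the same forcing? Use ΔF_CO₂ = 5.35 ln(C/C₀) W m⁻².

CH₄ forcing: 0.036 × (√3302 − √739) = 0.036 × (57.4630 − 27.1846) = 0.036 × 30.2784 = 1.09002 W/m².
Set 5.35 ln(C/408) = 1.09002: ln(C/408) = 1.09002/5.35 = 0.20374, so C = 408 × e^0.20374 = 408 × 1.22598 = 500.20 ppm.

C ≈ 500 ppm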